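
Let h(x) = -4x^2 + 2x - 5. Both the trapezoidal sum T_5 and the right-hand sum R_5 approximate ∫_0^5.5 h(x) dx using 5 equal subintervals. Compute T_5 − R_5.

60.5

T_5 = -223.52.
R_5 = -284.02.
T_5 − R_5 = 60.5.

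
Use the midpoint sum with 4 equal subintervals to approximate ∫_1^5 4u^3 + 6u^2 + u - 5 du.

850

Δu = (5 − 1)/4 = 1.
Midpoints: 1.5, 2.5, 3.5, 4.5.
f(1.5) = 23.5, f(2.5) = 97.5, f(3.5) = 243.5, f(4.5) = 485.5.
Sum = Δu · [f(1.5) + f(2.5) + f(3.5) + f(4.5)].
Sum = 850.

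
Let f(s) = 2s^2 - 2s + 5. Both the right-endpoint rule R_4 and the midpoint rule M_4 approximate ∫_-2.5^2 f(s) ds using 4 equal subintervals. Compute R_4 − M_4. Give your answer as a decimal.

-4.74609375

R_4 = 34.8046875.
M_4 = 39.55078125.
R_4 − M_4 = -4.74609375.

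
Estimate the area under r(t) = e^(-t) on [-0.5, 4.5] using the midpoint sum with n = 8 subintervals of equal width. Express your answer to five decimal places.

1.61126

Δt = (4.5 − (-0.5))/8 = 0.625.
Midpoints: -0.1875, 0.4375, 1.0625, 1.6875, 2.3125, 2.9375, 3.5625, 4.1875.
r(-0.1875) ≈ 1.20623, r(0.4375) ≈ 0.64565, r(1.0625) ≈ 0.34559, r(1.6875) ≈ 0.18498, r(2.3125) ≈ 0.09901, r(2.9375) ≈ 0.05300, r(3.5625) ≈ 0.02837, r(4.1875) ≈ 0.01518.
Sum = Δt · [r(-0.1875) + r(0.4375) + r(1.0625) + ...].
Sum ≈ 1.61126.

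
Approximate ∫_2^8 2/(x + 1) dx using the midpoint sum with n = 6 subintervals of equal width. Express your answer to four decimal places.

2.1892

Δx = (8 − 2)/6 = 1.
Midpoints: 2.5, 3.5, 4.5, 5.5, 6.5, 7.5.
f(2.5) = 4/7, f(3.5) = 4/9, f(4.5) = 4/11, f(5.5) = 4/13, f(6.5) = 4/15, f(7.5) = 4/17.
Sum = Δx · [f(2.5) + f(3.5) + f(4.5) + ...].
Sum ≈ 2.1892.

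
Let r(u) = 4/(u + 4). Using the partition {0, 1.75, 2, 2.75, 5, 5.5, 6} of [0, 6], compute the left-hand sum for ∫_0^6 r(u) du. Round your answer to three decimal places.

Subinterval widths: 1.75, 0.25, 0.75, 2.25, 0.5, 0.5.
Left endpoints: 0, 1.75, 2, 2.75, 5, 5.5.
r(0) = 1, r(1.75) = 16/23, r(2) = 2/3, r(2.75) = 16/27, r(5) = 4/9, r(5.5) = 8/19.
Sum = Σ Δu_i · r(u_i).
Sum ≈ 4.190.

4.190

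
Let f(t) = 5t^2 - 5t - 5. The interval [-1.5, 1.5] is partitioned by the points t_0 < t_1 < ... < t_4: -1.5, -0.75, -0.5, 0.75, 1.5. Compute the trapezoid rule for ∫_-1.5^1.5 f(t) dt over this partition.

Subinterval widths: 0.75, 0.25, 1.25, 0.75.
f(-1.5) = 13.75, f(-0.75) = 1.5625, f(-0.5) = -1.25, f(0.75) = -5.9375, f(1.5) = -1.25.
On each subinterval the trapezoid contributes (Δt_i/2)·[f(t_{i-1}) + f(t_i)].
Sum = -1.40625.

-1.40625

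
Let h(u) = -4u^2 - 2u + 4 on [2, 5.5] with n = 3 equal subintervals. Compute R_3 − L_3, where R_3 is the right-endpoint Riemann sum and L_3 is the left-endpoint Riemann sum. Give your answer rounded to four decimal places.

R_3 ≈ -291.925926.
L_3 ≈ -161.259259.
R_3 − L_3 ≈ -130.6667.

-130.6667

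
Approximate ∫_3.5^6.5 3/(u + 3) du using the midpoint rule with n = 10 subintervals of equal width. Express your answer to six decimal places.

1.138327

Δu = (6.5 − 3.5)/10 = 0.3.
Midpoints: 3.65, 3.95, 4.25, 4.55, 4.85, 5.15, 5.45, 5.75, 6.05, 6.35.
f(3.65) = 60/133, f(3.95) = 60/139, f(4.25) = 12/29, f(4.55) = 60/151, f(4.85) = 60/157, f(5.15) = 60/163, f(5.45) = 60/169, f(5.75) = 12/35, f(6.05) = 60/181, f(6.35) = 60/187.
Sum = Δu · [f(3.65) + f(3.95) + f(4.25) + ...].
Sum ≈ 1.138327.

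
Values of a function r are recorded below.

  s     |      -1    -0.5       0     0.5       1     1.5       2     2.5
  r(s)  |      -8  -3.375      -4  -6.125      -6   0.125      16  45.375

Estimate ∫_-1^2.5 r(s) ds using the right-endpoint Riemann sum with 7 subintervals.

Δs = 0.5.
Sum = 0.5·[(-3.375) + (-4) + (-6.125) + (-6) + 0.125 + 16 + 45.375] = 21.

21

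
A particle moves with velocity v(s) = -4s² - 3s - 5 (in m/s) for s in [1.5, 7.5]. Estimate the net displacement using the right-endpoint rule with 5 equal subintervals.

Δs = (7.5 − 1.5)/5 = 1.2.
Right endpoints: 2.7, 3.9, 5.1, 6.3, 7.5.
v(2.7) = -42.26, v(3.9) = -77.54, v(5.1) = -124.34, v(6.3) = -182.66, v(7.5) = -252.5.
Sum = Δs · [v(2.7) + v(3.9) + v(5.1) + v(6.3) + v(7.5)].
Sum = -815.16.

-815.16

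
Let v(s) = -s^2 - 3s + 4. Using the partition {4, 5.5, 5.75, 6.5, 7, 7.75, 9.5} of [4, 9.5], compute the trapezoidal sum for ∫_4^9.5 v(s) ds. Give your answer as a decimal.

-355.453125

Subinterval widths: 1.5, 0.25, 0.75, 0.5, 0.75, 1.75.
v(4) = -24, v(5.5) = -42.75, v(5.75) = -46.3125, v(6.5) = -57.75, v(7) = -66, v(7.75) = -79.3125, v(9.5) = -114.75.
On each subinterval the trapezoid contributes (Δs_i/2)·[v(s_{i-1}) + v(s_i)].
Sum = -355.453125.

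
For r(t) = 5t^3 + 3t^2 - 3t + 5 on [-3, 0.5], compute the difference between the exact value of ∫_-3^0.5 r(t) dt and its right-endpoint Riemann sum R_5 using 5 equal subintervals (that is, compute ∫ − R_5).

-30.104375

Exact integral: ∫_-3^0.5 r(t) dt = -43.421875.
R_5 = -13.3175.
Error = -43.421875 − (-13.3175) = -30.104375.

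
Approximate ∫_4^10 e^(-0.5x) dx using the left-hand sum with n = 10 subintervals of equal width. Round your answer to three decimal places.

Δx = (10 − 4)/10 = 0.6.
Left endpoints: 4, 4.6, 5.2, 5.8, 6.4, 7, 7.6, 8.2, 8.8, 9.4.
f(4) ≈ 0.135, f(4.6) ≈ 0.100, f(5.2) ≈ 0.074, f(5.8) ≈ 0.055, f(6.4) ≈ 0.041, f(7) ≈ 0.030, f(7.6) ≈ 0.022, f(8.2) ≈ 0.017, f(8.8) ≈ 0.012, f(9.4) ≈ 0.009.
Sum = Δx · [f(4) + f(4.6) + f(5.2) + ...].
Sum ≈ 0.298.

0.298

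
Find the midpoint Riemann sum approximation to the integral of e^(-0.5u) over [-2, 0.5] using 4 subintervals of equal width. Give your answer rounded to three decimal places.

Δu = (0.5 − (-2))/4 = 0.625.
Midpoints: -1.6875, -1.0625, -0.4375, 0.1875.
f(-1.6875) ≈ 2.325, f(-1.0625) ≈ 1.701, f(-0.4375) ≈ 1.245, f(0.1875) ≈ 0.911.
Sum = Δu · [f(-1.6875) + f(-1.0625) + f(-0.4375) + f(0.1875)].
Sum ≈ 3.863.

3.863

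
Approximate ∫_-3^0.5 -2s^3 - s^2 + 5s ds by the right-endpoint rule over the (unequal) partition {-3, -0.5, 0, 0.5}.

Subinterval widths: 2.5, 0.5, 0.5.
Right endpoints: -0.5, 0, 0.5.
f(-0.5) = -2.5, f(0) = 0, f(0.5) = 2.
Sum = Σ Δs_i · f(s_i).
Sum = -5.25.

-5.25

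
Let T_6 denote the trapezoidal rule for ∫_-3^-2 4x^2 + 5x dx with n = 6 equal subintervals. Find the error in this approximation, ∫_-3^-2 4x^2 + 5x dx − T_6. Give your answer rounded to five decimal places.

Exact integral: ∫_-3^-2 f(x) dx ≈ 12.8333333.
T_6 ≈ 12.8518519.
Error ≈ 12.8333333 − 12.8518519 ≈ -0.01852.

-0.01852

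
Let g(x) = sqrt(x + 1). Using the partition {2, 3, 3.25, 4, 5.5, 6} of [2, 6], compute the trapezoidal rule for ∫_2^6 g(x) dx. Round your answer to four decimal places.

Subinterval widths: 1, 0.25, 0.75, 1.5, 0.5.
g(2) ≈ 1.7321, g(3) ≈ 2.0000, g(3.25) ≈ 2.0616, g(4) ≈ 2.2361, g(5.5) ≈ 2.5495, g(6) ≈ 2.6458.
On each subinterval the trapezoid contributes (Δx_i/2)·[g(x_{i-1}) + g(x_i)].
Sum ≈ 8.8733.

8.8733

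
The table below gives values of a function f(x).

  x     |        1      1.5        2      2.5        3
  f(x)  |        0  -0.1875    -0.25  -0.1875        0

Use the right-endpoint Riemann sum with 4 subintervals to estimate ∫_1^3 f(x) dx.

-0.3125

Δx = 0.5.
Sum = 0.5·[(-0.1875) + (-0.25) + (-0.1875) + 0] = -0.3125.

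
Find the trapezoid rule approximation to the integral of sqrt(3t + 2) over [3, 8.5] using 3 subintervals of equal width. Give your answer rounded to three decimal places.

23.893

Δt = (8.5 − 3)/3 = 11/6.
f(3) ≈ 3.317, f(29/6) ≈ 4.062, f(20/3) ≈ 4.690, f(8.5) ≈ 5.244.
T_3 = (Δt/2)·[f(t_0) + 2f(t_1) + 2f(t_2) + f(t_3)].
Sum ≈ 23.893.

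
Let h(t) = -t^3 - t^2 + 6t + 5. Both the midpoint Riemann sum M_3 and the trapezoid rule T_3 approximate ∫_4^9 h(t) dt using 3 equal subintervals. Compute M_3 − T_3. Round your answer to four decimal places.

M_3 ≈ -1554.189815.
T_3 ≈ -1625.370370.
M_3 − T_3 ≈ 71.1806.

71.1806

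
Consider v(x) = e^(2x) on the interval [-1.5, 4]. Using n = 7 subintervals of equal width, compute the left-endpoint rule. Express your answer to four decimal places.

Δx = (4 − (-1.5))/7 = 11/14.
Left endpoints: -1.5, -5/7, 1/14, 6/7, 23/14, 17/7, 45/14.
v(-1.5) ≈ 0.0498, v(-5/7) ≈ 0.2397, v(1/14) ≈ 1.1536, v(6/7) ≈ 5.5527, v(23/14) ≈ 26.7281, v(17/7) ≈ 128.6561, v(45/14) ≈ 619.2886.
Sum = Δx · [v(-1.5) + v(-5/7) + v(1/14) + ...].
Sum ≈ 614.1681.

614.1681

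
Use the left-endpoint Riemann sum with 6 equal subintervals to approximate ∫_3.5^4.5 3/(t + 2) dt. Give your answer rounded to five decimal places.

0.50822

Δt = (4.5 − 3.5)/6 = 1/6.
Left endpoints: 3.5, 11/3, 23/6, 4, 25/6, 13/3.
f(3.5) = 6/11, f(11/3) = 9/17, f(23/6) = 18/35, f(4) = 0.5, f(25/6) = 18/37, f(13/3) = 9/19.
Sum = Δt · [f(3.5) + f(11/3) + f(23/6) + ...].
Sum ≈ 0.50822.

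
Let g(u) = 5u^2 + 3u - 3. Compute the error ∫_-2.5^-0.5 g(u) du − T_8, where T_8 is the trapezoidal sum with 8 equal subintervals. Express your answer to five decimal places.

-0.10417

Exact integral: ∫_-2.5^-0.5 g(u) du ≈ 10.8333333.
T_8 = 10.9375.
Error ≈ 10.8333333 − 10.9375 ≈ -0.10417.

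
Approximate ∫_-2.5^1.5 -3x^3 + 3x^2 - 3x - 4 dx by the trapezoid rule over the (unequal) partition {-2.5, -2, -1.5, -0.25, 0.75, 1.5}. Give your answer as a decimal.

Subinterval widths: 0.5, 0.5, 1.25, 1, 0.75.
f(-2.5) = 69.125, f(-2) = 38, f(-1.5) = 17.375, f(-0.25) = -3.015625, f(0.75) = -5.828125, f(1.5) = -11.875.
On each subinterval the trapezoid contributes (Δx_i/2)·[f(x_{i-1}) + f(x_i)].
Sum = 38.5390625.

38.5390625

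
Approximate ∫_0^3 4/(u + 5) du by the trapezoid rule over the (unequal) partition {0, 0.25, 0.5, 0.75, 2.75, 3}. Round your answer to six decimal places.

1.898048

Subinterval widths: 0.25, 0.25, 0.25, 2, 0.25.
f(0) = 0.8, f(0.25) = 16/21, f(0.5) = 8/11, f(0.75) = 16/23, f(2.75) = 16/31, f(3) = 0.5.
On each subinterval the trapezoid contributes (Δu_i/2)·[f(u_{i-1}) + f(u_i)].
Sum ≈ 1.898048.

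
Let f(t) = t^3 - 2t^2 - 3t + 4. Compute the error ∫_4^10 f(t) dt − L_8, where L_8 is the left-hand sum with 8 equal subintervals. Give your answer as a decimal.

Exact integral: ∫_4^10 f(t) dt = 1710.
L_8 = 1439.4375.
Error = 1710 − 1439.4375 = 270.5625.

270.5625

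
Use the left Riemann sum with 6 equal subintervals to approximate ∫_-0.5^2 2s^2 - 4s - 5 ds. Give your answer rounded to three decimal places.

-13.918

Δs = (2 − (-0.5))/6 = 5/12.
Left endpoints: -0.5, -1/12, 1/3, 0.75, 7/6, 19/12.
f(-0.5) = -2.5, f(-1/12) = -335/72, f(1/3) = -55/9, f(0.75) = -6.875, f(7/6) = -125/18, f(19/12) = -455/72.
Sum = Δs · [f(-0.5) + f(-1/12) + f(1/3) + ...].
Sum ≈ -13.918.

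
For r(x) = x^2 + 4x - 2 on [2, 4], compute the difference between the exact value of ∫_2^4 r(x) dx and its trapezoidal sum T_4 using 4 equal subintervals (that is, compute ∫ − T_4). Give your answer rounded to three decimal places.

Exact integral: ∫_2^4 r(x) dx ≈ 38.66667.
T_4 = 38.75.
Error ≈ 38.66667 − 38.75 ≈ -0.083.

-0.083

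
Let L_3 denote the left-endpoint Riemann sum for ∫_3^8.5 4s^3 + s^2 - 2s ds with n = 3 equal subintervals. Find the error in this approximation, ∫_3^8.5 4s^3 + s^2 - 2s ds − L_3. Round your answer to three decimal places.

1985.016

Exact integral: ∫_3^8.5 f(s) ds ≈ 5271.52083.
L_3 ≈ 3286.50463.
Error ≈ 5271.52083 − 3286.50463 ≈ 1985.016.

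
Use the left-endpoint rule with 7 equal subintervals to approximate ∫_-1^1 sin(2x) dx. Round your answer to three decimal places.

-0.260

Δx = (1 − (-1))/7 = 2/7.
Left endpoints: -1, -5/7, -3/7, -1/7, 1/7, 3/7, 5/7.
f(-1) ≈ -0.909, f(-5/7) ≈ -0.990, f(-3/7) ≈ -0.756, f(-1/7) ≈ -0.282, f(1/7) ≈ 0.282, f(3/7) ≈ 0.756, f(5/7) ≈ 0.990.
Sum = Δx · [f(-1) + f(-5/7) + f(-3/7) + ...].
Sum ≈ -0.260.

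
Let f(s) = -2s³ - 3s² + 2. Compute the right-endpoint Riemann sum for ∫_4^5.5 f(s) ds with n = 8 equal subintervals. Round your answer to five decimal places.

-452.38623

Δs = (5.5 − 4)/8 = 0.1875.
Right endpoints: 4.1875, 4.375, 4.5625, 4.75, 4.9375, 5.125, 5.3125, 5.5.
f(4.1875) = -404403/2048, f(4.375) = -222.90234375, f(4.5625) = -512817/2048, f(4.75) = -280.03125, f(4.9375) = -638727/2048, f(5.125) = -346.01953125, f(5.3125) = -783429/2048, f(5.5) = -421.5.
Sum = Δs · [f(4.1875) + f(4.375) + f(4.5625) + ...].
Sum ≈ -452.38623.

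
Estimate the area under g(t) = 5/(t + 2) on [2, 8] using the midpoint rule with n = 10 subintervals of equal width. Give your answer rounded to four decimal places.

Δt = (8 − 2)/10 = 0.6.
Midpoints: 2.3, 2.9, 3.5, 4.1, 4.7, 5.3, 5.9, 6.5, 7.1, 7.7.
g(2.3) = 50/43, g(2.9) = 50/49, g(3.5) = 10/11, g(4.1) = 50/61, g(4.7) = 50/67, g(5.3) = 50/73, g(5.9) = 50/79, g(6.5) = 10/17, g(7.1) = 50/91, g(7.7) = 50/97.
Sum = Δt · [g(2.3) + g(2.9) + g(3.5) + ...].
Sum ≈ 4.5775.

4.5775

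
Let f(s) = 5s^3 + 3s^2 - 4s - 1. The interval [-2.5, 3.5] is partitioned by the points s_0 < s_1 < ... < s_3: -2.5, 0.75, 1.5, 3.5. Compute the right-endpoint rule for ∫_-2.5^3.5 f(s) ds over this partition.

484.05859375

Subinterval widths: 3.25, 0.75, 2.
Right endpoints: 0.75, 1.5, 3.5.
f(0.75) = -0.203125, f(1.5) = 16.625, f(3.5) = 236.125.
Sum = Σ Δs_i · f(s_i).
Sum = 484.05859375.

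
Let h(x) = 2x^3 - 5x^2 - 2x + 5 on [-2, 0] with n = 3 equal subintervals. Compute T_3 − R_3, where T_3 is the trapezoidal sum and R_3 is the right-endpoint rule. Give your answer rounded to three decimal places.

T_3 ≈ -8.96296.
R_3 ≈ 1.70370.
T_3 − R_3 ≈ -10.667.

-10.667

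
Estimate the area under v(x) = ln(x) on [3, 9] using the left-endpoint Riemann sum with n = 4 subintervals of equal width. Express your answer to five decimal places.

9.61403

Δx = (9 − 3)/4 = 1.5.
Left endpoints: 3, 4.5, 6, 7.5.
v(3) ≈ 1.09861, v(4.5) ≈ 1.50408, v(6) ≈ 1.79176, v(7.5) ≈ 2.01490.
Sum = Δx · [v(3) + v(4.5) + v(6) + v(7.5)].
Sum ≈ 9.61403.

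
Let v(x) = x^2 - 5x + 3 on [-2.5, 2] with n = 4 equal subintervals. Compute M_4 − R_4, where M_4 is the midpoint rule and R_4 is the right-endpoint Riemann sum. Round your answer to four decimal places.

M_4 ≈ 26.525391.
R_4 = 14.02734375.
M_4 − R_4 ≈ 12.4980.

12.4980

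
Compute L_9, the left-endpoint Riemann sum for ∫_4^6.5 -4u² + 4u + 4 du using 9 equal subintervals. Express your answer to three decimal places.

-205.267

Δu = (6.5 − 4)/9 = 5/18.
Left endpoints: 4, 77/18, 41/9, 29/6, 46/9, 97/18, 17/3, 107/18, 56/9.
f(4) = -44, f(77/18) = -4219/81, f(41/9) = -4924/81, f(29/6) = -631/9, f(46/9) = -6484/81, f(97/18) = -7339/81, f(17/3) = -916/9, f(107/18) = -9199/81, f(56/9) = -10204/81.
Sum = Δu · [f(4) + f(77/18) + f(41/9) + ...].
Sum ≈ -205.267.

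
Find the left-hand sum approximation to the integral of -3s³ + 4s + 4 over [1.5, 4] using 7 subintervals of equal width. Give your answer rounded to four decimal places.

-121.3265

Δs = (4 − 1.5)/7 = 5/14.
Left endpoints: 1.5, 13/7, 31/14, 18/7, 41/14, 23/7, 51/14.
f(1.5) = -0.125, f(13/7) = -2671/343, f(31/14) = -54093/2744, f(18/7) = -12596/343, f(41/14) = -163643/2744, f(23/7) = -30621/343, f(51/14) = -346993/2744.
Sum = Δs · [f(1.5) + f(13/7) + f(31/14) + ...].
Sum ≈ -121.3265.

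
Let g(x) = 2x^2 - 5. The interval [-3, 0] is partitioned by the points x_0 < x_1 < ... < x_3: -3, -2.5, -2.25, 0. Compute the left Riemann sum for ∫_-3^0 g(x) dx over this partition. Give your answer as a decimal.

Subinterval widths: 0.5, 0.25, 2.25.
Left endpoints: -3, -2.5, -2.25.
g(-3) = 13, g(-2.5) = 7.5, g(-2.25) = 5.125.
Sum = Σ Δx_i · g(x_i).
Sum = 19.90625.

19.90625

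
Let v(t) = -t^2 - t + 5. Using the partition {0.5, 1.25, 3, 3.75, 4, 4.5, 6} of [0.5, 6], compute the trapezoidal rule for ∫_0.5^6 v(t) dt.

-63.953125

Subinterval widths: 0.75, 1.75, 0.75, 0.25, 0.5, 1.5.
v(0.5) = 4.25, v(1.25) = 2.1875, v(3) = -7, v(3.75) = -12.8125, v(4) = -15, v(4.5) = -19.75, v(6) = -37.
On each subinterval the trapezoid contributes (Δt_i/2)·[v(t_{i-1}) + v(t_i)].
Sum = -63.953125.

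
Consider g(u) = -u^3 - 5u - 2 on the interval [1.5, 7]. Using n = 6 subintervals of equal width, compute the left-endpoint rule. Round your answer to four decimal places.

Δu = (7 − 1.5)/6 = 11/12.
Left endpoints: 1.5, 29/12, 10/3, 4.25, 31/6, 73/12.
g(1.5) = -12.875, g(29/12) = -48725/1728, g(10/3) = -1504/27, g(4.25) = -100.015625, g(31/6) = -35803/216, g(73/12) = -445033/1728.
Sum = Δu · [g(1.5) + g(29/12) + g(10/3) + ...].
Sum ≈ -568.4145.

-568.4145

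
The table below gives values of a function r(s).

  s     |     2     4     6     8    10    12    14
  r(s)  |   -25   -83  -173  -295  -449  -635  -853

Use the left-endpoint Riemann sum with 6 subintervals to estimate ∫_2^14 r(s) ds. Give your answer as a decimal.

Δs = 2.
Sum = 2·[(-25) + (-83) + (-173) + (-295) + (-449) + (-635)] = -3320.

-3320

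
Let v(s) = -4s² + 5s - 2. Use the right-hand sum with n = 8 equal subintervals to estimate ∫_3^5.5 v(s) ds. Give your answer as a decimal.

-149.19921875

Δs = (5.5 − 3)/8 = 0.3125.
Right endpoints: 3.3125, 3.625, 3.9375, 4.25, 4.5625, 4.875, 5.1875, 5.5.
v(3.3125) = -29.328125, v(3.625) = -36.4375, v(3.9375) = -44.328125, v(4.25) = -53, v(4.5625) = -62.453125, v(4.875) = -72.6875, v(5.1875) = -83.703125, v(5.5) = -95.5.
Sum = Δs · [v(3.3125) + v(3.625) + v(3.9375) + ...].
Sum = -149.19921875.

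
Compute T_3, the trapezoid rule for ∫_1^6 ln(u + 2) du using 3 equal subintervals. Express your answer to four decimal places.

Δu = (6 − 1)/3 = 5/3.
f(1) ≈ 1.0986, f(8/3) ≈ 1.5404, f(13/3) ≈ 1.8458, f(6) ≈ 2.0794.
T_3 = (Δu/2)·[f(u_0) + 2f(u_1) + 2f(u_2) + f(u_3)].
Sum ≈ 8.2922.

8.2922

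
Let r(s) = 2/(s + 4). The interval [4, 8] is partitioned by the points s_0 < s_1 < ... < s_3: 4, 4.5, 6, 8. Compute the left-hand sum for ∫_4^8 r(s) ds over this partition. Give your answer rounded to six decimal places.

0.877941

Subinterval widths: 0.5, 1.5, 2.
Left endpoints: 4, 4.5, 6.
r(4) = 0.25, r(4.5) = 4/17, r(6) = 0.2.
Sum = Σ Δs_i · r(s_i).
Sum ≈ 0.877941.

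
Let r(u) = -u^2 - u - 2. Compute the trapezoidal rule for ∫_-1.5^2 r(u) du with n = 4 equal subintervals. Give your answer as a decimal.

Δu = (2 − (-1.5))/4 = 0.875.
r(-1.5) = -2.75, r(-0.625) = -1.765625, r(0.25) = -2.3125, r(1.125) = -4.390625, r(2) = -8.
T_4 = (Δu/2)·[r(u_0) + 2r(u_1) + 2r(u_2) + 2r(u_3) + r(u_4)].
Sum = -12.11328125.

-12.11328125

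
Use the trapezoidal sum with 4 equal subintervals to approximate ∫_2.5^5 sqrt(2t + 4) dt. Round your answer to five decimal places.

Δt = (5 − 2.5)/4 = 0.625.
f(2.5) ≈ 3.00000, f(3.125) ≈ 3.20156, f(3.75) ≈ 3.39116, f(4.375) ≈ 3.57071, f(5) ≈ 3.74166.
T_4 = (Δt/2)·[f(t_0) + 2f(t_1) + 2f(t_2) + 2f(t_3) + f(t_4)].
Sum ≈ 8.45892.

8.45892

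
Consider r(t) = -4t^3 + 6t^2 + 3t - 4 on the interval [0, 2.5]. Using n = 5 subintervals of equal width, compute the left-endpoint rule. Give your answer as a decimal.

-5

Δt = (2.5 − 0)/5 = 0.5.
Left endpoints: 0, 0.5, 1, 1.5, 2.
r(0) = -4, r(0.5) = -1.5, r(1) = 1, r(1.5) = 0.5, r(2) = -6.
Sum = Δt · [r(0) + r(0.5) + r(1) + r(1.5) + r(2)].
Sum = -5.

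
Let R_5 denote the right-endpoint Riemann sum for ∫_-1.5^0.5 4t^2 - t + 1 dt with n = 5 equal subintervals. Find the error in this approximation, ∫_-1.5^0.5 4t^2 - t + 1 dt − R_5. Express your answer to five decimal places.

1.78667

Exact integral: ∫_-1.5^0.5 f(t) dt ≈ 7.6666667.
R_5 = 5.88.
Error ≈ 7.6666667 − 5.88 ≈ 1.78667.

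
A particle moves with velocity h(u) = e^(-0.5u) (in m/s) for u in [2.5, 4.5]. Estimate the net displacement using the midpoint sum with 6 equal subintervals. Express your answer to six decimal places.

Δu = (4.5 − 2.5)/6 = 1/3.
Midpoints: 8/3, 3, 10/3, 11/3, 4, 13/3.
h(8/3) ≈ 0.263597, h(3) ≈ 0.223130, h(10/3) ≈ 0.188876, h(11/3) ≈ 0.159880, h(4) ≈ 0.135335, h(13/3) ≈ 0.114559.
Sum = Δu · [h(8/3) + h(3) + h(10/3) + ...].
Sum ≈ 0.361792.

0.361792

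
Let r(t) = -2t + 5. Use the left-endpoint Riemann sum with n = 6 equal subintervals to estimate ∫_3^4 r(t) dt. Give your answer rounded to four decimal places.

-1.8333

Δt = (4 − 3)/6 = 1/6.
Left endpoints: 3, 19/6, 10/3, 3.5, 11/3, 23/6.
r(3) = -1, r(19/6) = -4/3, r(10/3) = -5/3, r(3.5) = -2, r(11/3) = -7/3, r(23/6) = -8/3.
Sum = Δt · [r(3) + r(19/6) + r(10/3) + ...].
Sum ≈ -1.8333.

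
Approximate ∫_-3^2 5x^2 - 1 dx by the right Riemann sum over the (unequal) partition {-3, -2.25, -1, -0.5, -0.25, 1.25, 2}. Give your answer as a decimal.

Subinterval widths: 0.75, 1.25, 0.5, 0.25, 1.5, 0.75.
Right endpoints: -2.25, -1, -0.5, -0.25, 1.25, 2.
f(-2.25) = 24.3125, f(-1) = 4, f(-0.5) = 0.25, f(-0.25) = -0.6875, f(1.25) = 6.8125, f(2) = 19.
Sum = Σ Δx_i · f(x_i).
Sum = 47.65625.

47.65625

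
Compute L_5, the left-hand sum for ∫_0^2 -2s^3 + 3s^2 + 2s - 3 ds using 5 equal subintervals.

Δs = (2 − 0)/5 = 0.4.
Left endpoints: 0, 0.4, 0.8, 1.2, 1.6.
f(0) = -3, f(0.4) = -1.848, f(0.8) = -0.504, f(1.2) = 0.264, f(1.6) = -0.312.
Sum = Δs · [f(0) + f(0.4) + f(0.8) + f(1.2) + f(1.6)].
Sum = -2.16.

-2.16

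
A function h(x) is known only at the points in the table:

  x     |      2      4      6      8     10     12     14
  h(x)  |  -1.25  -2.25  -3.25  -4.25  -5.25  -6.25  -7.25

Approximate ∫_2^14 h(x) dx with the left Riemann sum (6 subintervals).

-45

Δx = 2.
Sum = 2·[(-1.25) + (-2.25) + (-3.25) + (-4.25) + (-5.25) + (-6.25)] = -45.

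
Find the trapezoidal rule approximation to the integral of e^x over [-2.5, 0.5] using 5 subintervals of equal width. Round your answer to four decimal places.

1.6134

Δx = (0.5 − (-2.5))/5 = 0.6.
f(-2.5) ≈ 0.0821, f(-1.9) ≈ 0.1496, f(-1.3) ≈ 0.2725, f(-0.7) ≈ 0.4966, f(-0.1) ≈ 0.9048, f(0.5) ≈ 1.6487.
T_5 = (Δx/2)·[f(x_0) + 2f(x_1) + ... + 2f(x_{4}) + f(x_5)].
Sum ≈ 1.6134.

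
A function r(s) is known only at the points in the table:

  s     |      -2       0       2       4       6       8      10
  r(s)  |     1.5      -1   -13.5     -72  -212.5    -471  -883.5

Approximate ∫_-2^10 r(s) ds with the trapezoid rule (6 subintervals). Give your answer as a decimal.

-2422

Δs = 2.
T_6 = (2/2)·[1.5 + 2·(-1) + 2·(-13.5) + 2·(-72) + 2·(-212.5) + 2·(-471) + (-883.5)] = -2422.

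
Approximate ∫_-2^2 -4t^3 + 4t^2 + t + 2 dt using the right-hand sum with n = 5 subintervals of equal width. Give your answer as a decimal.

Δt = (2 − (-2))/5 = 0.8.
Right endpoints: -1.2, -0.4, 0.4, 1.2, 2.
f(-1.2) = 13.472, f(-0.4) = 2.496, f(0.4) = 2.784, f(1.2) = 2.048, f(2) = -12.
Sum = Δt · [f(-1.2) + f(-0.4) + f(0.4) + f(1.2) + f(2)].
Sum = 7.04.

7.04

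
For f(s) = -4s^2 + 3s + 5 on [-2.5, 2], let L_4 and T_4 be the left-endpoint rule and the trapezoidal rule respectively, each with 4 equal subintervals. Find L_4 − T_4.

-12.65625

L_4 = -28.828125.
T_4 = -16.171875.
L_4 − T_4 = -12.65625.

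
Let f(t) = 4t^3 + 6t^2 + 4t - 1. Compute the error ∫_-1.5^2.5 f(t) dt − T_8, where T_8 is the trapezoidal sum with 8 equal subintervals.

-2

Exact integral: ∫_-1.5^2.5 f(t) dt = 76.
T_8 = 78.
Error = 76 − 78 = -2.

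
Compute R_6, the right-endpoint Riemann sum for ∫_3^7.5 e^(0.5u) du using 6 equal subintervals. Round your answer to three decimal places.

91.233

Δu = (7.5 − 3)/6 = 0.75.
Right endpoints: 3.75, 4.5, 5.25, 6, 6.75, 7.5.
f(3.75) ≈ 6.521, f(4.5) ≈ 9.488, f(5.25) ≈ 13.805, f(6) ≈ 20.086, f(6.75) ≈ 29.224, f(7.5) ≈ 42.521.
Sum = Δu · [f(3.75) + f(4.5) + f(5.25) + ...].
Sum ≈ 91.233.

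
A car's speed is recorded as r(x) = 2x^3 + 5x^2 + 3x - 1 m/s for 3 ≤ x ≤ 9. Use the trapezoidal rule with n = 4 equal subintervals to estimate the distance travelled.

4604.25

Δx = (9 − 3)/4 = 1.5.
r(3) = 107, r(4.5) = 296, r(6) = 629, r(7.5) = 1146.5, r(9) = 1889.
T_4 = (Δx/2)·[r(x_0) + 2r(x_1) + 2r(x_2) + 2r(x_3) + r(x_4)].
Sum = 4604.25.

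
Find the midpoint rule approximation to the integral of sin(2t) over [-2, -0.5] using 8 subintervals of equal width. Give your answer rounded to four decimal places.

-0.6005

Δt = (-0.5 − (-2))/8 = 0.1875.
Midpoints: -1.90625, -1.71875, -1.53125, -1.34375, -1.15625, -0.96875, -0.78125, -0.59375.
f(-1.90625) ≈ 0.6217, f(-1.71875) ≈ 0.2916, f(-1.53125) ≈ -0.0790, f(-1.34375) ≈ -0.4386, f(-1.15625) ≈ -0.7373, f(-0.96875) ≈ -0.9335, f(-0.78125) ≈ -1.0000, f(-0.59375) ≈ -0.9274.
Sum = Δt · [f(-1.90625) + f(-1.71875) + f(-1.53125) + ...].
Sum ≈ -0.6005.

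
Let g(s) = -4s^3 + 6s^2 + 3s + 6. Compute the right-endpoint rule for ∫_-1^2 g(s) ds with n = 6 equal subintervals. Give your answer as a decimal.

23.25

Δs = (2 − (-1))/6 = 0.5.
Right endpoints: -0.5, 0, 0.5, 1, 1.5, 2.
g(-0.5) = 6.5, g(0) = 6, g(0.5) = 8.5, g(1) = 11, g(1.5) = 10.5, g(2) = 4.
Sum = Δs · [g(-0.5) + g(0) + g(0.5) + ...].
Sum = 23.25.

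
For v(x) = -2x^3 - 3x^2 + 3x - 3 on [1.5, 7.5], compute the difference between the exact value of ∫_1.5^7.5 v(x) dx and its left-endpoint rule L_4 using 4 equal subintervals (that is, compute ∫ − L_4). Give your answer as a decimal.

Exact integral: ∫_1.5^7.5 v(x) dx = -1935.
L_4 = -1266.75.
Error = -1935 − (-1266.75) = -668.25.

-668.25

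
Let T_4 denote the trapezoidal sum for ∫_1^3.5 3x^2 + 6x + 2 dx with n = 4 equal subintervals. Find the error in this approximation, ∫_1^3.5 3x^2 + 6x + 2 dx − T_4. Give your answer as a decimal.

Exact integral: ∫_1^3.5 f(x) dx = 80.625.
T_4 = 81.11328125.
Error = 80.625 − 81.11328125 = -0.48828125.

-0.48828125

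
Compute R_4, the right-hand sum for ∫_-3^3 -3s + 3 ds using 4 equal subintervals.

4.5

Δs = (3 − (-3))/4 = 1.5.
Right endpoints: -1.5, 0, 1.5, 3.
f(-1.5) = 7.5, f(0) = 3, f(1.5) = -1.5, f(3) = -6.
Sum = Δs · [f(-1.5) + f(0) + f(1.5) + f(3)].
Sum = 4.5.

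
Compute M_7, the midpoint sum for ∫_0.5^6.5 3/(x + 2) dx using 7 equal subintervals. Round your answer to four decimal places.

Δx = (6.5 − 0.5)/7 = 6/7.
Midpoints: 13/14, 25/14, 37/14, 3.5, 61/14, 73/14, 85/14.
f(13/14) = 42/41, f(25/14) = 42/53, f(37/14) = 42/65, f(3.5) = 6/11, f(61/14) = 42/89, f(73/14) = 42/101, f(85/14) = 42/113.
Sum = Δx · [f(13/14) + f(25/14) + f(37/14) + ...].
Sum ≈ 3.6582.

3.6582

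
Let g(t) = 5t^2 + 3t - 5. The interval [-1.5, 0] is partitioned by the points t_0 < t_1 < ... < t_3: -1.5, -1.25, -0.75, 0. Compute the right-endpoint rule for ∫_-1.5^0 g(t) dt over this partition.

-6.203125

Subinterval widths: 0.25, 0.5, 0.75.
Right endpoints: -1.25, -0.75, 0.
g(-1.25) = -0.9375, g(-0.75) = -4.4375, g(0) = -5.
Sum = Σ Δt_i · g(t_i).
Sum = -6.203125.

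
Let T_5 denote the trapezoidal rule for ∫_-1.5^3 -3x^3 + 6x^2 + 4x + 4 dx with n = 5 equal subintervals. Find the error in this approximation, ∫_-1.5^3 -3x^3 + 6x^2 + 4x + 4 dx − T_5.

0.455625

Exact integral: ∫_-1.5^3 f(x) dx = 35.296875.
T_5 = 34.84125.
Error = 35.296875 − 34.84125 = 0.455625.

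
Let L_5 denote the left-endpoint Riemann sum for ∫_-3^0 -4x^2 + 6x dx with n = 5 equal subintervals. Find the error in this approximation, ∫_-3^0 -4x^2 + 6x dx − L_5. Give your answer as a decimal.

Exact integral: ∫_-3^0 f(x) dx = -63.
L_5 = -79.92.
Error = -63 − (-79.92) = 16.92.

16.92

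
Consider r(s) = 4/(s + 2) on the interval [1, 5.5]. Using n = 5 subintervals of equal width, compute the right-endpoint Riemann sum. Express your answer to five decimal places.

3.33011

Δs = (5.5 − 1)/5 = 0.9.
Right endpoints: 1.9, 2.8, 3.7, 4.6, 5.5.
r(1.9) = 40/39, r(2.8) = 5/6, r(3.7) = 40/57, r(4.6) = 20/33, r(5.5) = 8/15.
Sum = Δs · [r(1.9) + r(2.8) + r(3.7) + r(4.6) + r(5.5)].
Sum ≈ 3.33011.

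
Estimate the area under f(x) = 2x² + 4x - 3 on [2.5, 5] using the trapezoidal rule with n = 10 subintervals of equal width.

102.96875

Δx = (5 − 2.5)/10 = 0.25.
f(2.5) = 19.5, f(2.75) = 23.125, f(3) = 27, f(3.25) = 31.125, f(3.5) = 35.5, f(3.75) = 40.125, f(4) = 45, f(4.25) = 50.125, f(4.5) = 55.5, f(4.75) = 61.125, f(5) = 67.
T_10 = (Δx/2)·[f(x_0) + 2f(x_1) + ... + 2f(x_{9}) + f(x_10)].
Sum = 102.96875.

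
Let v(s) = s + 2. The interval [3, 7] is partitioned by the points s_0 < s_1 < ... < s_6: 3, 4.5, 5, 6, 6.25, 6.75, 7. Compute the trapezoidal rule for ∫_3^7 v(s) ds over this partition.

Subinterval widths: 1.5, 0.5, 1, 0.25, 0.5, 0.25.
v(3) = 5, v(4.5) = 6.5, v(5) = 7, v(6) = 8, v(6.25) = 8.25, v(6.75) = 8.75, v(7) = 9.
On each subinterval the trapezoid contributes (Δs_i/2)·[v(s_{i-1}) + v(s_i)].
Sum = 28.

28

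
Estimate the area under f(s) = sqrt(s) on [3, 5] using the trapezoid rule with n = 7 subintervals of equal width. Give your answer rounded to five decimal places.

3.98902

Δs = (5 − 3)/7 = 2/7.
f(3) ≈ 1.73205, f(23/7) ≈ 1.81265, f(25/7) ≈ 1.88982, f(27/7) ≈ 1.96396, f(29/7) ≈ 2.03540, f(31/7) ≈ 2.10442, f(33/7) ≈ 2.17124, f(5) ≈ 2.23607.
T_7 = (Δs/2)·[f(s_0) + 2f(s_1) + ... + 2f(s_{6}) + f(s_7)].
Sum ≈ 3.98902.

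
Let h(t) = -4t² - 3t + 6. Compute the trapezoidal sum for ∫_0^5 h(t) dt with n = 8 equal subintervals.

Δt = (5 − 0)/8 = 0.625.
h(0) = 6, h(0.625) = 2.5625, h(1.25) = -4, h(1.875) = -13.6875, h(2.5) = -26.5, h(3.125) = -42.4375, h(3.75) = -61.5, h(4.375) = -83.6875, h(5) = -109.
T_8 = (Δt/2)·[h(t_0) + 2h(t_1) + ... + 2h(t_{7}) + h(t_8)].
Sum = -175.46875.

-175.46875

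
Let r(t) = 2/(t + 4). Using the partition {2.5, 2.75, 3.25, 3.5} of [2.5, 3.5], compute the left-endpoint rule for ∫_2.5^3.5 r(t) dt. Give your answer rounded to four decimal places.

Subinterval widths: 0.25, 0.5, 0.25.
Left endpoints: 2.5, 2.75, 3.25.
r(2.5) = 4/13, r(2.75) = 8/27, r(3.25) = 8/29.
Sum = Σ Δt_i · r(t_i).
Sum ≈ 0.2940.

0.2940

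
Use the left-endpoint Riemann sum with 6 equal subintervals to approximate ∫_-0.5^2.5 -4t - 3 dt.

Δt = (2.5 − (-0.5))/6 = 0.5.
Left endpoints: -0.5, 0, 0.5, 1, 1.5, 2.
f(-0.5) = -1, f(0) = -3, f(0.5) = -5, f(1) = -7, f(1.5) = -9, f(2) = -11.
Sum = Δt · [f(-0.5) + f(0) + f(0.5) + ...].
Sum = -18.

-18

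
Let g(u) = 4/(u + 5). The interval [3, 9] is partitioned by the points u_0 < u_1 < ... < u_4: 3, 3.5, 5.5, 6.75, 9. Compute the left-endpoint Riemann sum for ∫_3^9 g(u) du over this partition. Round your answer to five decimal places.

2.43332

Subinterval widths: 0.5, 2, 1.25, 2.25.
Left endpoints: 3, 3.5, 5.5, 6.75.
g(3) = 0.5, g(3.5) = 8/17, g(5.5) = 8/21, g(6.75) = 16/47.
Sum = Σ Δu_i · g(u_i).
Sum ≈ 2.43332.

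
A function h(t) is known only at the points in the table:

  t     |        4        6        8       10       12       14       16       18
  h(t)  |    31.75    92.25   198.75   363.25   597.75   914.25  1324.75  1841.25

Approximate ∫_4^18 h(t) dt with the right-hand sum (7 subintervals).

Δt = 2.
Sum = 2·[92.25 + 198.75 + 363.25 + 597.75 + 914.25 + 1324.75 + 1841.25] = 10664.5.

10664.5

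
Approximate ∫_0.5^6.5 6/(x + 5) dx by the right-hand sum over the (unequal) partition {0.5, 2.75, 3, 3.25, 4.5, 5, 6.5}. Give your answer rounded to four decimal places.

Subinterval widths: 2.25, 0.25, 0.25, 1.25, 0.5, 1.5.
Right endpoints: 2.75, 3, 3.25, 4.5, 5, 6.5.
f(2.75) = 24/31, f(3) = 0.75, f(3.25) = 8/11, f(4.5) = 12/19, f(5) = 0.6, f(6.5) = 12/23.
Sum = Σ Δx_i · f(x_i).
Sum ≈ 3.9833.

3.9833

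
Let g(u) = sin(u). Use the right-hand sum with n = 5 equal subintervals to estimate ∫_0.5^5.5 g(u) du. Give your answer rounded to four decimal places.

Δu = (5.5 − 0.5)/5 = 1.
Right endpoints: 1.5, 2.5, 3.5, 4.5, 5.5.
g(1.5) ≈ 0.9975, g(2.5) ≈ 0.5985, g(3.5) ≈ -0.3508, g(4.5) ≈ -0.9775, g(5.5) ≈ -0.7055.
Sum = Δu · [g(1.5) + g(2.5) + g(3.5) + g(4.5) + g(5.5)].
Sum ≈ -0.4379.

-0.4379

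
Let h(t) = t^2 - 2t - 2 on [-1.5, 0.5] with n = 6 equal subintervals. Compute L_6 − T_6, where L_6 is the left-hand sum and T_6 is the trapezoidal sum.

L_6 ≈ 0.20370370.
T_6 ≈ -0.79629630.
L_6 − T_6 = 1.

1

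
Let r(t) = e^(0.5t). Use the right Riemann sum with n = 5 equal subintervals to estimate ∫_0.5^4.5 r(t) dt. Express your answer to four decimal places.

Δt = (4.5 − 0.5)/5 = 0.8.
Right endpoints: 1.3, 2.1, 2.9, 3.7, 4.5.
r(1.3) ≈ 1.9155, r(2.1) ≈ 2.8577, r(2.9) ≈ 4.2631, r(3.7) ≈ 6.3598, r(4.5) ≈ 9.4877.
Sum = Δt · [r(1.3) + r(2.1) + r(2.9) + r(3.7) + r(4.5)].
Sum ≈ 19.9071.

19.9071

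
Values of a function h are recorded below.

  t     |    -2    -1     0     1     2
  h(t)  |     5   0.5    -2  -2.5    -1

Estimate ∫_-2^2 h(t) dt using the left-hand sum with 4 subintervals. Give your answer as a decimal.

1

Δt = 1.
Sum = 1·[5 + 0.5 + (-2) + (-2.5)] = 1.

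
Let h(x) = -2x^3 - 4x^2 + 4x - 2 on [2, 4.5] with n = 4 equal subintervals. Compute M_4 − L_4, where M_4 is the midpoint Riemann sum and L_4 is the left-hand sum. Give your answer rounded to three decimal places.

-63.403

M_4 ≈ -278.45215.
L_4 ≈ -215.04883.
M_4 − L_4 ≈ -63.403.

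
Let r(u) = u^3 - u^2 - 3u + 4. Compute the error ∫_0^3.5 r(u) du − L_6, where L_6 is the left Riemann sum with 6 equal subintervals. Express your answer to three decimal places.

5.026

Exact integral: ∫_0^3.5 r(u) du ≈ 18.84896.
L_6 ≈ 13.82277.
Error ≈ 18.84896 − 13.82277 ≈ 5.026.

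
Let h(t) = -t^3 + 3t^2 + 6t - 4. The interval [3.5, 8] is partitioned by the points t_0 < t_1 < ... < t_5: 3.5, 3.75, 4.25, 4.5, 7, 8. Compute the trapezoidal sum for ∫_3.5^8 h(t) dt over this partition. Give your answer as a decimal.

Subinterval widths: 0.25, 0.5, 0.25, 2.5, 1.
h(3.5) = 10.875, h(3.75) = 7.953125, h(4.25) = -1.078125, h(4.5) = -7.375, h(7) = -158, h(8) = -276.
On each subinterval the trapezoid contributes (Δt_i/2)·[h(t_{i-1}) + h(t_i)].
Sum = -420.703125.

-420.703125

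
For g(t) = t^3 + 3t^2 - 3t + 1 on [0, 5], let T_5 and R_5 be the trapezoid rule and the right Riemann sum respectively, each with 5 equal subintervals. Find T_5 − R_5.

T_5 = 257.5.
R_5 = 350.
T_5 − R_5 = -92.5.

-92.5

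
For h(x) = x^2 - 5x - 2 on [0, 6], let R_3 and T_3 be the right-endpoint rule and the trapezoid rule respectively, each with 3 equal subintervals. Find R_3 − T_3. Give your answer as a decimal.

R_3 = -20.
T_3 = -26.
R_3 − T_3 = 6.

6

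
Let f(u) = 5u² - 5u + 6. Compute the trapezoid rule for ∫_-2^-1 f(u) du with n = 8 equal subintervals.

Δu = (-1 − (-2))/8 = 0.125.
f(-2) = 36, f(-1.875) = 32.953125, f(-1.75) = 30.0625, f(-1.625) = 27.328125, f(-1.5) = 24.75, f(-1.375) = 22.328125, f(-1.25) = 20.0625, f(-1.125) = 17.953125, f(-1) = 16.
T_8 = (Δu/2)·[f(u_0) + 2f(u_1) + ... + 2f(u_{7}) + f(u_8)].
Sum = 25.1796875.

25.1796875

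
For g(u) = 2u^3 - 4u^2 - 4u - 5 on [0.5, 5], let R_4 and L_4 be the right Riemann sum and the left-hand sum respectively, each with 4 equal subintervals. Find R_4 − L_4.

R_4 ≈ 160.5058594.
L_4 ≈ 11.1621094.
R_4 − L_4 = 149.34375.

149.34375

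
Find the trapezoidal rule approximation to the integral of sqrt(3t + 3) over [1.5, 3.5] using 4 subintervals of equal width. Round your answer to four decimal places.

Δt = (3.5 − 1.5)/4 = 0.5.
f(1.5) ≈ 2.7386, f(2) ≈ 3.0000, f(2.5) ≈ 3.2404, f(3) ≈ 3.4641, f(3.5) ≈ 3.6742.
T_4 = (Δt/2)·[f(t_0) + 2f(t_1) + 2f(t_2) + 2f(t_3) + f(t_4)].
Sum ≈ 6.4554.

6.4554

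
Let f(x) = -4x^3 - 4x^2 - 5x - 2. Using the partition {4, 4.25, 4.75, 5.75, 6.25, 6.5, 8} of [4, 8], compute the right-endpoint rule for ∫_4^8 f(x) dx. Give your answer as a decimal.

-5723.953125

Subinterval widths: 0.25, 0.5, 1, 0.5, 0.25, 1.5.
Right endpoints: 4.25, 4.75, 5.75, 6.25, 6.5, 8.
f(4.25) = -402.5625, f(4.75) = -544.6875, f(5.75) = -923.4375, f(6.25) = -1166.0625, f(6.5) = -1302, f(8) = -2346.
Sum = Σ Δx_i · f(x_i).
Sum = -5723.953125.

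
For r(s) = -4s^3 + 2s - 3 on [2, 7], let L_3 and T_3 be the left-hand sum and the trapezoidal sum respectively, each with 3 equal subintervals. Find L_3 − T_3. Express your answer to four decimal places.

L_3 ≈ -1371.666667.
T_3 = -2480.
L_3 − T_3 ≈ 1108.3333.

1108.3333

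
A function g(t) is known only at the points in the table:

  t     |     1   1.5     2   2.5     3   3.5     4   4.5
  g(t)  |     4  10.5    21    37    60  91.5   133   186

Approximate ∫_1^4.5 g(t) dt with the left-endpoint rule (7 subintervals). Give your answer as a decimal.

Δt = 0.5.
Sum = 0.5·[4 + 10.5 + 21 + 37 + 60 + 91.5 + 133] = 178.5.

178.5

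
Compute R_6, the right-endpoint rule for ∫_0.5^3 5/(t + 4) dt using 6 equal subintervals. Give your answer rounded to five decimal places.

Δt = (3 − 0.5)/6 = 5/12.
Right endpoints: 11/12, 4/3, 1.75, 13/6, 31/12, 3.
f(11/12) = 60/59, f(4/3) = 0.9375, f(1.75) = 20/23, f(13/6) = 30/37, f(31/12) = 60/79, f(3) = 5/7.
Sum = Δt · [f(11/12) + f(4/3) + f(1.75) + ...].
Sum ≈ 2.12859.

2.12859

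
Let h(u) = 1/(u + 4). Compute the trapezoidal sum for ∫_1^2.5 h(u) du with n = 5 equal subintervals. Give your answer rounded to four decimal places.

0.2625

Δu = (2.5 − 1)/5 = 0.3.
h(1) = 0.2, h(1.3) = 10/53, h(1.6) = 5/28, h(1.9) = 10/59, h(2.2) = 5/31, h(2.5) = 2/13.
T_5 = (Δu/2)·[h(u_0) + 2h(u_1) + ... + 2h(u_{4}) + h(u_5)].
Sum ≈ 0.2625.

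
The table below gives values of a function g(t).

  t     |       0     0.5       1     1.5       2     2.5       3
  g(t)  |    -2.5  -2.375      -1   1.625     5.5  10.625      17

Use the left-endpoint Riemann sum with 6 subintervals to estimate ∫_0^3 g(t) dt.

Δt = 0.5.
Sum = 0.5·[(-2.5) + (-2.375) + (-1) + 1.625 + 5.5 + 10.625] = 5.9375.

5.9375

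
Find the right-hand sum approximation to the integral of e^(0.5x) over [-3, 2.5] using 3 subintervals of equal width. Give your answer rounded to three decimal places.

Δx = (2.5 − (-3))/3 = 11/6.
Right endpoints: -7/6, 2/3, 2.5.
f(-7/6) ≈ 0.558, f(2/3) ≈ 1.396, f(2.5) ≈ 3.490.
Sum = Δx · [f(-7/6) + f(2/3) + f(2.5)].
Sum ≈ 9.981.

9.981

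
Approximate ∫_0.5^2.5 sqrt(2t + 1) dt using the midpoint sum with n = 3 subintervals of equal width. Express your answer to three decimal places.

Δt = (2.5 − 0.5)/3 = 2/3.
Midpoints: 5/6, 1.5, 13/6.
f(5/6) ≈ 1.633, f(1.5) ≈ 2.000, f(13/6) ≈ 2.309.
Sum = Δt · [f(5/6) + f(1.5) + f(13/6)].
Sum ≈ 3.962.

3.962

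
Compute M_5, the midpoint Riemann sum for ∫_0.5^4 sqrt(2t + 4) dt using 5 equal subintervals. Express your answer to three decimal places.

10.133

Δt = (4 − 0.5)/5 = 0.7.
Midpoints: 0.85, 1.55, 2.25, 2.95, 3.65.
f(0.85) ≈ 2.387, f(1.55) ≈ 2.665, f(2.25) ≈ 2.915, f(2.95) ≈ 3.146, f(3.65) ≈ 3.362.
Sum = Δt · [f(0.85) + f(1.55) + f(2.25) + f(2.95) + f(3.65)].
Sum ≈ 10.133.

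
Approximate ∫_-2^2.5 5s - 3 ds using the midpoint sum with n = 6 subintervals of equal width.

Δs = (2.5 − (-2))/6 = 0.75.
Midpoints: -1.625, -0.875, -0.125, 0.625, 1.375, 2.125.
f(-1.625) = -11.125, f(-0.875) = -7.375, f(-0.125) = -3.625, f(0.625) = 0.125, f(1.375) = 3.875, f(2.125) = 7.625.
Sum = Δs · [f(-1.625) + f(-0.875) + f(-0.125) + ...].
Sum = -7.875.

-7.875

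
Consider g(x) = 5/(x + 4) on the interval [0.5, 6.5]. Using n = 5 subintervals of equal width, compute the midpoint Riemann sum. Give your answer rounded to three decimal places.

Δx = (6.5 − 0.5)/5 = 1.2.
Midpoints: 1.1, 2.3, 3.5, 4.7, 5.9.
g(1.1) = 50/51, g(2.3) = 50/63, g(3.5) = 2/3, g(4.7) = 50/87, g(5.9) = 50/99.
Sum = Δx · [g(1.1) + g(2.3) + g(3.5) + g(4.7) + g(5.9)].
Sum ≈ 4.225.

4.225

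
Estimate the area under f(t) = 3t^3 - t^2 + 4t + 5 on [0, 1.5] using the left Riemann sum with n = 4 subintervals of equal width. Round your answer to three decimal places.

Δt = (1.5 − 0)/4 = 0.375.
Left endpoints: 0, 0.375, 0.75, 1.125.
f(0) = 5, f(0.375) = 3337/512, f(0.75) = 8.703125, f(1.125) = 6403/512.
Sum = Δt · [f(0) + f(0.375) + f(0.75) + f(1.125)].
Sum ≈ 12.272.

12.272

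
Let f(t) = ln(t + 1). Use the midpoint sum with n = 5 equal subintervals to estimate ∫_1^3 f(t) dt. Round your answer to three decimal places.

Δt = (3 − 1)/5 = 0.4.
Midpoints: 1.2, 1.6, 2, 2.4, 2.8.
f(1.2) ≈ 0.788, f(1.6) ≈ 0.956, f(2) ≈ 1.099, f(2.4) ≈ 1.224, f(2.8) ≈ 1.335.
Sum = Δt · [f(1.2) + f(1.6) + f(2) + f(2.4) + f(2.8)].
Sum ≈ 2.161.

2.161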